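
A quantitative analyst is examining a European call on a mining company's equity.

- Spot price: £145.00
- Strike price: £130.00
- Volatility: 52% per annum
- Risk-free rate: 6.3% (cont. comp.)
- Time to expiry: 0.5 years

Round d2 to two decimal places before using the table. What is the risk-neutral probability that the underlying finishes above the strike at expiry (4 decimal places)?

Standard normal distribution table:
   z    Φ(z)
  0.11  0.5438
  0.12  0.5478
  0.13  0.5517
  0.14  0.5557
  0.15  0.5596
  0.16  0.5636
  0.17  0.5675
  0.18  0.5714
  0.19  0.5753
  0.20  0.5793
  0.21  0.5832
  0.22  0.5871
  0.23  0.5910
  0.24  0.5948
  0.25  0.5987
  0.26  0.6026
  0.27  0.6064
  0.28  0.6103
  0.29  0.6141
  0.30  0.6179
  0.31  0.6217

0.5793

σ√T = 0.52 × 0.7071 = 0.3677
d₁ = [ln(145/130) + (0.063 + 0.52²/2)·0.5] / 0.3677 = [0.1092 + 0.0991] / 0.3677 = 0.5665 which rounds to 0.57
d₂ = d₁ − σ√T = 0.5665 − 0.3677 = 0.1988 which rounds to 0.20
Pr(exercise) under Q = N(d₂) = 0.5793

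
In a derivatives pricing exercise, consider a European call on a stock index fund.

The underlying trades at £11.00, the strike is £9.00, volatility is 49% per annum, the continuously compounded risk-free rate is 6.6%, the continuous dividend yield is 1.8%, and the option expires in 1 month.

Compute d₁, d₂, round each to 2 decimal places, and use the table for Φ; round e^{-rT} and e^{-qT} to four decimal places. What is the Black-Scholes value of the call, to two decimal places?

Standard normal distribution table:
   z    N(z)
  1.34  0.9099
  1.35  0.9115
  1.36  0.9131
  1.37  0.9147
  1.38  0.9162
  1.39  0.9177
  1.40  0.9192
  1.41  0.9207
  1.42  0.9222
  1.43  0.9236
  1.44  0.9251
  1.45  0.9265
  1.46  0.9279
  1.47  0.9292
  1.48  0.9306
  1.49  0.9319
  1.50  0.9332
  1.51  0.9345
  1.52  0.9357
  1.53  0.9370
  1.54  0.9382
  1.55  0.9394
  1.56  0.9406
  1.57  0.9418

£2.08

σ√T = 0.49 × 0.2887 = 0.1415
d₁ = [ln(11/9) + (0.066 − 0.018 + 0.49²/2)·0.08333] / 0.1415 = [0.2007 + 0.0140] / 0.1415 = 1.5177 which rounds to 1.52
d₂ = d₁ − σ√T = 1.5177 − 0.1415 = 1.3762 which rounds to 1.38
e^(−qT) = e^(−0.018·0.08333) = 0.9985;  e^(−rT) = e^(−0.066·0.08333) = 0.9945
N(d₁) = N(1.52) = 0.9357;  N(d₂) = N(1.38) = 0.9162
C = 11·0.9985·0.9357 − 9·0.9945·0.9162 = 10.2773 − 8.2004 = 2.0768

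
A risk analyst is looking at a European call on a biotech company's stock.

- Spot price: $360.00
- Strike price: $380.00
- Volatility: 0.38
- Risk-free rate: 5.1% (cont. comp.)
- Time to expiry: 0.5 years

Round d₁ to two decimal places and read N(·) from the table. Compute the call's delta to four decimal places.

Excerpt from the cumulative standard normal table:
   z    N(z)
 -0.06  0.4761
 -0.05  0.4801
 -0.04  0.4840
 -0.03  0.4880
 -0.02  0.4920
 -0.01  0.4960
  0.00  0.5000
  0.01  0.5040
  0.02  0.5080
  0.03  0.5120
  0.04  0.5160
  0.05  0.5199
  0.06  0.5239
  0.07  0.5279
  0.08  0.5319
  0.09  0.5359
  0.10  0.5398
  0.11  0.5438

σ√T = 0.38 × 0.7071 = 0.2687
d₁ = [ln(360/380) + (0.051 + 0.38²/2)·0.5] / 0.2687 = [-0.0541 + 0.0616] / 0.2687 = 0.0280 ⇒ 0.03
N(d₁) = N(0.03) = 0.5120
Δ_call = N(d₁) = 0.5120

0.5120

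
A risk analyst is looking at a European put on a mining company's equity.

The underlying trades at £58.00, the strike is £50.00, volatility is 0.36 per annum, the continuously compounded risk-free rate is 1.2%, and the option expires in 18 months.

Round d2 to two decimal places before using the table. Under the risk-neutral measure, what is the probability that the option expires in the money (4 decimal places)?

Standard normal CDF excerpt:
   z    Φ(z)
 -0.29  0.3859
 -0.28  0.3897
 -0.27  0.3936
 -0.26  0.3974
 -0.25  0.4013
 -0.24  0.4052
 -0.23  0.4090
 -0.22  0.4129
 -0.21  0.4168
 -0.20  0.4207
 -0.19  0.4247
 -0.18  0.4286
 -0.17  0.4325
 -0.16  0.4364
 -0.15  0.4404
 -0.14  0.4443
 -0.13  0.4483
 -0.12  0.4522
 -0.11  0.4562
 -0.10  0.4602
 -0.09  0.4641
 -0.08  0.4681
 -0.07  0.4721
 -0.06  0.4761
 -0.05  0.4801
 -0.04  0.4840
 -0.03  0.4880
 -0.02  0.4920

0.4364

σ√T = 0.36·√1.5 = 0.4409
d₁ = [ln(58/50) + (0.012 + 0.36²/2)·1.5] / 0.4409 = [0.1484 + 0.1152] / 0.4409 = 0.5979 ⇒ 0.60
d₂ = d₁ − σ√T = 0.5979 − 0.4409 = 0.1570 ⇒ 0.16
Risk-neutral Pr[S_T < K] = N(−d₂) = N(-0.16) = 0.4364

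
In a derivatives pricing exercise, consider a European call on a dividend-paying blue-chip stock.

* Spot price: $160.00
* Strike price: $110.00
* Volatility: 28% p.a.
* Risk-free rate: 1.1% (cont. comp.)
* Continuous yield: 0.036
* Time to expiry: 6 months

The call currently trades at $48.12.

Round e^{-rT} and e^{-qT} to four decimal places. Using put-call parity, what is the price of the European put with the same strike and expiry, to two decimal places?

$0.36

e^(−qT) = e^(−0.036·0.5) = 0.9822;  e^(−rT) = e^(−0.011·0.5) = 0.9945
Put-call parity: C − P = S·e^(−qT) − K·e^(−rT) = 160·0.9822 − 110·0.9945 = 157.1520 − 109.3950 = 47.7570
P = C − (C − P) = 48.12 − (47.7570) = 0.3630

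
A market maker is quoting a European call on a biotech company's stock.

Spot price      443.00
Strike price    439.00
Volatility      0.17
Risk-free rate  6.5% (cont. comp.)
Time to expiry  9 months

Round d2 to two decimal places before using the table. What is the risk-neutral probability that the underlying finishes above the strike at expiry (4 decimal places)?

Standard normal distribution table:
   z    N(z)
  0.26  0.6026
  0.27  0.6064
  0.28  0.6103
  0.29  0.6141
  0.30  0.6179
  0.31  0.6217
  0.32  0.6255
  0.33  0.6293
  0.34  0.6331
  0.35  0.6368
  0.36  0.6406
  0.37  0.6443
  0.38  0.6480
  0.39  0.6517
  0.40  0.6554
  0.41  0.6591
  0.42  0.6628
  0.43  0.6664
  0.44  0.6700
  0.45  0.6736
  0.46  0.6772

T = 0.75;  σ√T = 0.1472
d₁ = [ln(443/439) + (0.065 + 0.17²/2)·0.75] / 0.1472 = [0.0091 + 0.0596] / 0.1472 = 0.4663 ≈ 0.47
d₂ = d₁ − σ√T = 0.4663 − 0.1472 = 0.3191 ≈ 0.32
Risk-neutral Pr[S_T > K] = N(d₂) = N(0.32) = 0.6255

0.6255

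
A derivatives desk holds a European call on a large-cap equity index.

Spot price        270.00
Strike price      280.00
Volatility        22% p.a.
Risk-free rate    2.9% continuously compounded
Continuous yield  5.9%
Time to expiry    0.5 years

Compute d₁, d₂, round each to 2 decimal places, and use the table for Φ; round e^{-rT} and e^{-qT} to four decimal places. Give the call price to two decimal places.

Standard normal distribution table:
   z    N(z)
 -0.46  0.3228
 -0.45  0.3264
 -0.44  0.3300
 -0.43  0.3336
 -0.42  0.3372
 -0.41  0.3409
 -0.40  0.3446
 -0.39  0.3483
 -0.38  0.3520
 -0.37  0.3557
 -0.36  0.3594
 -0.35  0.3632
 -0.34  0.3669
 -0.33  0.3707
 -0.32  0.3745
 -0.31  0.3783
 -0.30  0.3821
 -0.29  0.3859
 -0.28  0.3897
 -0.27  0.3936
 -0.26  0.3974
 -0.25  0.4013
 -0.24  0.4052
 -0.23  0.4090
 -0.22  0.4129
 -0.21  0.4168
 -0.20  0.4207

11.12

σ√T = 0.22·√0.5 = 0.1556
d₁ = [ln(270/280) + (0.029 − 0.059 + 0.22²/2)·0.5] / 0.1556 = [-0.0364 − 0.0029] / 0.1556 = -0.2524 which rounds to -0.25
d₂ = d₁ − σ√T = -0.2524 − 0.1556 = -0.4080 which rounds to -0.41
exp(−qT) = exp(−0.059·0.5) = 0.9709;  exp(−rT) = exp(−0.029·0.5) = 0.9856
N(d₁) = N(-0.25) = 0.4013;  N(d₂) = N(-0.41) = 0.3409
C = 270·0.9709·0.4013 − 280·0.9856·0.3409 = 105.1980 − 94.0775 = 11.1205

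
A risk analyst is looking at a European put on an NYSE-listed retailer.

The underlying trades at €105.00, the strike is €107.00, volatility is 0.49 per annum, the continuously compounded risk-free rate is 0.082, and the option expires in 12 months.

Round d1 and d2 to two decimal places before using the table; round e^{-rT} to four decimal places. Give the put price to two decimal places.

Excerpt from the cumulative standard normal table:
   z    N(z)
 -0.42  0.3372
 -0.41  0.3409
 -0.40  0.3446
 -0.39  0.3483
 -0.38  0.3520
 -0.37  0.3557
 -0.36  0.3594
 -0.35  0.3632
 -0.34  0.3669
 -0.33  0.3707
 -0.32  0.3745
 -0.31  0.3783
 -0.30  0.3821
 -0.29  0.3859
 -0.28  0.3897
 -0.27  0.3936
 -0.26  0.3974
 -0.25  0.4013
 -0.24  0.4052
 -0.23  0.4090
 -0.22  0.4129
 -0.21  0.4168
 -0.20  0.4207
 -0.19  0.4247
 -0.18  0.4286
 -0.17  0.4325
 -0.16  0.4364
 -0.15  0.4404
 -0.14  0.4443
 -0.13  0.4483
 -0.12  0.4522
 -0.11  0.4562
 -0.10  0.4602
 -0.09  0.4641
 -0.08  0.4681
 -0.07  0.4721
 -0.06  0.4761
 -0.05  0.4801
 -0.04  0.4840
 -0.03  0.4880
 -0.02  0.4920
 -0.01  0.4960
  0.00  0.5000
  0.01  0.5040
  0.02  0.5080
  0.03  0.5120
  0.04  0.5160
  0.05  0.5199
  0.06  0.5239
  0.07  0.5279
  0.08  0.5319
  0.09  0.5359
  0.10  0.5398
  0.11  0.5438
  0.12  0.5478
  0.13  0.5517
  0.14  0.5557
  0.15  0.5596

σ√T = 0.49·√1 = 0.4900
d₁ = [ln(105/107) + (0.082 + ½·0.49²)·1] / (σ√T) = (-0.0189 + 0.2021) / 0.4900 = 0.3738 ≈ 0.37
d₂ = 0.3738 − 0.4900 = -0.1162 ≈ -0.12
e^(−rT) = e^(−0.082·1) = 0.9213
N(−d₂) = N(0.12) = 0.5478;  N(−d₁) = N(-0.37) = 0.3557
P = 107·0.9213·0.5478 − 105·0.3557 = 54.0016 − 37.3485 = 16.6531

€16.65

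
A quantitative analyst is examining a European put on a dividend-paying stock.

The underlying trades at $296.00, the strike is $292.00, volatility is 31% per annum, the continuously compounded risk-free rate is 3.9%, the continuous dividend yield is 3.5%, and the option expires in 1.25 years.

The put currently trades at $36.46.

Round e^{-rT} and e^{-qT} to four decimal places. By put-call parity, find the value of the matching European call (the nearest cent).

$41.69

exp(−qT) = exp(−0.035·1.25) = 0.9572;  exp(−rT) = exp(−0.039·1.25) = 0.9524
Put-call parity: C − P = S·e^(−qT) − K·e^(−rT) = 296·0.9572 − 292·0.9524 = 283.3312 − 278.1008 = 5.2304
C = P + (C − P) = 36.46 + (5.2304) = 41.6904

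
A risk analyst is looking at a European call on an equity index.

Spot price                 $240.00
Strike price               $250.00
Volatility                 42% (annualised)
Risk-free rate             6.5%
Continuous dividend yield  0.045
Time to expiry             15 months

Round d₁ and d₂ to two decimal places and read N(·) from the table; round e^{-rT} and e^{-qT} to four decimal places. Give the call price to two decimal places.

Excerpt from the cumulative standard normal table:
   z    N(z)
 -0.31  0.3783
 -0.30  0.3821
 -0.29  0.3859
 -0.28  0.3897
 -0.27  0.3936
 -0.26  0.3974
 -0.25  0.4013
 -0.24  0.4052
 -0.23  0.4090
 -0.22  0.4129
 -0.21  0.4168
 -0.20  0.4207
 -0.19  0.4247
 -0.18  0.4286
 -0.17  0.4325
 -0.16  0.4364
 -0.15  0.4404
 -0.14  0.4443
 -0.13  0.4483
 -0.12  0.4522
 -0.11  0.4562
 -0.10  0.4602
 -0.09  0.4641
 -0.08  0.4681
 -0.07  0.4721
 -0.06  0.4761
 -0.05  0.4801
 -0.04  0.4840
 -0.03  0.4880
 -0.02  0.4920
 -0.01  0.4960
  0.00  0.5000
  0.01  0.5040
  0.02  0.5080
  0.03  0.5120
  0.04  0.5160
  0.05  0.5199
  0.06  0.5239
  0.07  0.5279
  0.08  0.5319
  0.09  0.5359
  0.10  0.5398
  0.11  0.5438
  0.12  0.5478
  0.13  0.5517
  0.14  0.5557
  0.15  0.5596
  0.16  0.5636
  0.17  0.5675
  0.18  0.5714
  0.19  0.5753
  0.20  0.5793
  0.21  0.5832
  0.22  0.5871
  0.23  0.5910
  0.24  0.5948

$40.70

σ√T = 0.42 × 1.1180 = 0.4696
d₁ = [ln(240/250) + (0.065 − 0.045 + 0.42²/2)·1.25] / 0.4696 = [-0.0408 + 0.1352] / 0.4696 = 0.2011 which rounds to 0.20
d₂ = d₁ − σ√T = 0.2011 − 0.4696 = -0.2685 which rounds to -0.27
exp(−qT) = exp(−0.045·1.25) = 0.9453;  exp(−rT) = exp(−0.065·1.25) = 0.9220
C = 240·0.9453·N(0.20) − 250·0.9220·N(-0.27) = 240·0.9453·0.5793 − 250·0.9220·0.3936 = 131.4269 − 90.7248 = 40.7021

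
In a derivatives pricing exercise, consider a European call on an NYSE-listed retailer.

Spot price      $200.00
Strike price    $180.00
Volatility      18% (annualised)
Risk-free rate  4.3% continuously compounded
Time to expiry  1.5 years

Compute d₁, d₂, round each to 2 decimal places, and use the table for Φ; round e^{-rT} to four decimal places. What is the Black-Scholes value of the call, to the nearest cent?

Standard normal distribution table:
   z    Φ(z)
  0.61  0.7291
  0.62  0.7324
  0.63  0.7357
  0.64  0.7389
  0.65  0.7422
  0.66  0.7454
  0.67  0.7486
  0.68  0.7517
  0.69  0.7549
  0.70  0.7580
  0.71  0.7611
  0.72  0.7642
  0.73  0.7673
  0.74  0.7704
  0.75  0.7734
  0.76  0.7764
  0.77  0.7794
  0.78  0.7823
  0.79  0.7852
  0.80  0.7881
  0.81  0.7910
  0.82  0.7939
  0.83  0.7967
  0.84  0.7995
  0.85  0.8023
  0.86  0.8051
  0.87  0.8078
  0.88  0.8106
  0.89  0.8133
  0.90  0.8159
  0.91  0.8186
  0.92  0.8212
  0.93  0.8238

$36.33

T = 1.5;  σ√T = 0.2205
d₁ = [ln(200/180) + (0.043 + 0.18²/2)·1.5] / 0.2205 = [0.1054 + 0.0888] / 0.2205 = 0.8807 → 0.88
d₂ = d₁ − σ√T = 0.8807 − 0.2205 = 0.6603 → 0.66
e^(−rT) = e^(−0.043·1.5) = 0.9375
C = 200·N(0.88) − 180·0.9375·N(0.66) = 200·0.8106 − 180·0.9375·0.7454 = 162.1200 − 125.7862 = 36.3338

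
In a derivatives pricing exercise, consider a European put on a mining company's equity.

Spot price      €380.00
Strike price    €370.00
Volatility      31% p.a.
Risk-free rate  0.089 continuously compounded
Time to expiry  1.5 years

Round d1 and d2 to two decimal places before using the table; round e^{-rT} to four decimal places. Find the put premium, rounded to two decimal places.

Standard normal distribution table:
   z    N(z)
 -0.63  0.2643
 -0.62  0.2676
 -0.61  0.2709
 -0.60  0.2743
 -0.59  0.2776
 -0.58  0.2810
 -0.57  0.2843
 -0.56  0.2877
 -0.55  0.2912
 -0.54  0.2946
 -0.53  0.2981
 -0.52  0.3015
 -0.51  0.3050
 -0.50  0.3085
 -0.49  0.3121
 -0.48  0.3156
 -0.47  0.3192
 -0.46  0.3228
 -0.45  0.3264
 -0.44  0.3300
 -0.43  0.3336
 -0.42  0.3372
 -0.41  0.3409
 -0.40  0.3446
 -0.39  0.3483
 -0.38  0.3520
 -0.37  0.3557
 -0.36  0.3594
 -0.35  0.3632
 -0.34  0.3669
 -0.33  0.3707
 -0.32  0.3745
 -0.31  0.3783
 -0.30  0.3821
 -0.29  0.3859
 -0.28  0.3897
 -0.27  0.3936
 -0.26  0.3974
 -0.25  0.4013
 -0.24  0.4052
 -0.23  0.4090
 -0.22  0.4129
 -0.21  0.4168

€29.47

σ√T = 0.31·√1.5 = 0.3797
d₁ = [ln(380/370) + (0.089 + 0.31²/2)·1.5] / 0.3797 = [0.0267 + 0.2056] / 0.3797 = 0.6117 ≈ 0.61
d₂ = d₁ − σ√T = 0.6117 − 0.3797 = 0.2320 ≈ 0.23
exp(−rT) = exp(−0.089·1.5) = 0.8750
P = 370·0.8750·N(-0.23) − 380·N(-0.61) = 370·0.8750·0.4090 − 380·0.2709 = 132.4137 − 102.9420 = 29.4718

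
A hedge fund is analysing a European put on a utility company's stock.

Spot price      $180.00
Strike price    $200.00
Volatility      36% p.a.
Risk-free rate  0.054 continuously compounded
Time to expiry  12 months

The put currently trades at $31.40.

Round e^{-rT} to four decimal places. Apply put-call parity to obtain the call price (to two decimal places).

$21.92

e^(−rT) = e^(−0.054·1) = 0.9474
Put-call parity: C − P = S − K·e^(−rT) = 180 − 200·0.9474 = 180 − 189.4800 = -9.4800
C = P + (C − P) = 31.40 + (-9.4800) = 21.9200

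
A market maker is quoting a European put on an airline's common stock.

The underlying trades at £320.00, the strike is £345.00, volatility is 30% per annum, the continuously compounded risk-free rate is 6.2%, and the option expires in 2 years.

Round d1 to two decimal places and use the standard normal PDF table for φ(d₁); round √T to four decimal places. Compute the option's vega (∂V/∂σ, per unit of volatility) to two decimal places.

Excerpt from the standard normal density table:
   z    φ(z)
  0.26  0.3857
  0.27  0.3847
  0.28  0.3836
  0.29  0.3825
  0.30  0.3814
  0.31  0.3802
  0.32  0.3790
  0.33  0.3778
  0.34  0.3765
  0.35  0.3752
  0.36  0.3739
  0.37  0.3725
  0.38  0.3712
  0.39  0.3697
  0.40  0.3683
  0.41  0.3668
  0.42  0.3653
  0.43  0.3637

170.97

T = 2;  σ√T = 0.4243
d₁ = [ln(320/345) + (0.062 + ½·0.3²)·2] / (σ√T) = (-0.0752 + 0.2140) / 0.4243 = 0.3271 ⇒ 0.33
√T = √2 = 1.4142
φ(d₁) = φ(0.33) = 0.3778
vega = S·φ(d₁)·√T = 320·0.3778·1.4142 = 170.9711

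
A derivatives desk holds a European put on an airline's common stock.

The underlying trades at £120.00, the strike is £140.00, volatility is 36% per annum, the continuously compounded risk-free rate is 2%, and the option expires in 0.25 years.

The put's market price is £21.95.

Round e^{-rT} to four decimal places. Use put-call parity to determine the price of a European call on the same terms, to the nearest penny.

£2.65

exp(−rT) = exp(−0.02·0.25) = 0.9950
Put-call parity: C − P = S − K·e^(−rT) = 120 − 140·0.9950 = 120 − 139.3000 = -19.3000
C = P + (C − P) = 21.95 + (-19.3000) = 2.6500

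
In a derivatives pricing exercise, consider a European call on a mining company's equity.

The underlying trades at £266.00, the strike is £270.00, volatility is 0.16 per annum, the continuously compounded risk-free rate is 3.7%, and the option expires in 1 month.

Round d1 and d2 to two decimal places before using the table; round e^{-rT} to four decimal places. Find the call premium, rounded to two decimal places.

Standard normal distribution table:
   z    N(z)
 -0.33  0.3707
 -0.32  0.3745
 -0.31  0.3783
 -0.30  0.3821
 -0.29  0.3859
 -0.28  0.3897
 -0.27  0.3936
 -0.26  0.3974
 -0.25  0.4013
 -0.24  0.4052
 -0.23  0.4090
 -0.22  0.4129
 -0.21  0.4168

σ√T = 0.16·√0.08333 = 0.0462
d₁ = [ln(266/270) + (0.037 + ½·0.16²)·0.08333] / (σ√T) = (-0.0149 + 0.0041) / 0.0462 = -0.2333 which rounds to -0.23
d₂ = -0.2333 − 0.0462 = -0.2795 which rounds to -0.28
e^(−rT) = e^(−0.037·0.08333) = 0.9969
N(d₁) = N(-0.23) = 0.4090;  N(d₂) = N(-0.28) = 0.3897
C = 266·0.4090 − 270·0.9969·0.3897 = 108.7940 − 104.8928 = 3.9012

£3.90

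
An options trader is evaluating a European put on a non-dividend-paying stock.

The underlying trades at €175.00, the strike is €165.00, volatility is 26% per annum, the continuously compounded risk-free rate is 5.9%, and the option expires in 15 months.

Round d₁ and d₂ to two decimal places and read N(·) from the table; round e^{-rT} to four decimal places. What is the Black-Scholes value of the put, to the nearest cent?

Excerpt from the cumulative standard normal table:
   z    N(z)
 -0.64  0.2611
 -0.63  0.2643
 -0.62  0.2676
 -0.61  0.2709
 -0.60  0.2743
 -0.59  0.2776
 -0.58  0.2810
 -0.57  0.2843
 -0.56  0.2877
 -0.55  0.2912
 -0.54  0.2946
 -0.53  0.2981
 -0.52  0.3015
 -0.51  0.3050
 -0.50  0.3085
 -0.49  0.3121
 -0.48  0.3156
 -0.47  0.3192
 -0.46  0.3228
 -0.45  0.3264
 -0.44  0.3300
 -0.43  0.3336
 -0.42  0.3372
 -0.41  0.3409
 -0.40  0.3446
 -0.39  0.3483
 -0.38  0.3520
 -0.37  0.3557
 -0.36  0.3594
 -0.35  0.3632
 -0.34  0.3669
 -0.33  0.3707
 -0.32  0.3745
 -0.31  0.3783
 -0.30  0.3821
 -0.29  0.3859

€9.98

T = 1.25;  σ√T = 0.2907
d₁ = [ln(175/165) + (0.059 + 0.26²/2)·1.25] / 0.2907 = [0.0588 + 0.1160] / 0.2907 = 0.6015 → 0.60
d₂ = d₁ − σ√T = 0.6015 − 0.2907 = 0.3108 → 0.31
exp(−rT) = exp(−0.059·1.25) = 0.9289
N(−d₂) = N(-0.31) = 0.3783;  N(−d₁) = N(-0.60) = 0.2743
P = 165·0.9289·0.3783 − 175·0.2743 = 57.9815 − 48.0025 = 9.9790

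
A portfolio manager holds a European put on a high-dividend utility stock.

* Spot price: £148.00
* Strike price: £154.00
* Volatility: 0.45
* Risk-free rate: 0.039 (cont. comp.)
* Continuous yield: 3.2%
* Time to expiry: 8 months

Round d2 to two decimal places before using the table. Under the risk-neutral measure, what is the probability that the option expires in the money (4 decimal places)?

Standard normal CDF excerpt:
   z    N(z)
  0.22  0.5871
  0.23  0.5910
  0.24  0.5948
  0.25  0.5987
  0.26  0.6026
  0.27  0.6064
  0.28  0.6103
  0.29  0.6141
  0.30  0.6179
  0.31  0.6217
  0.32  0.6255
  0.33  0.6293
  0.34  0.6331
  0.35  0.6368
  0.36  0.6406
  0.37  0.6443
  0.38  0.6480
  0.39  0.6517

0.6103

σ√T = 0.45·√0.6667 = 0.3674
d₁ = [ln(148/154) + (0.039 − 0.032 + 0.45²/2)·0.6667] / 0.3674 = [-0.0397 + 0.0722] / 0.3674 = 0.0883 which rounds to 0.09
d₂ = d₁ − σ√T = 0.0883 − 0.3674 = -0.2792 which rounds to -0.28
Risk-neutral Pr[S_T < K] = N(−d₂) = N(0.28) = 0.6103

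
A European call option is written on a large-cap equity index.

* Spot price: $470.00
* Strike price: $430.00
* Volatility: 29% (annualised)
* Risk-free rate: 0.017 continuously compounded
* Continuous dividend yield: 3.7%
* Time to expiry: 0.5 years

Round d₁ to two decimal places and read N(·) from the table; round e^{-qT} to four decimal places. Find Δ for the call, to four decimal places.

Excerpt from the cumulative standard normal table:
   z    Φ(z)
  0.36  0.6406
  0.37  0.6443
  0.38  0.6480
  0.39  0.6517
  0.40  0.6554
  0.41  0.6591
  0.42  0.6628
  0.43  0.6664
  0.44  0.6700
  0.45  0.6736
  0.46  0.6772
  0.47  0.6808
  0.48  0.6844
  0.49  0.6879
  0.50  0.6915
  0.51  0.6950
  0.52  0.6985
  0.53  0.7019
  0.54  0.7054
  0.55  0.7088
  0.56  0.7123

0.6753

σ√T = 0.29 × 0.7071 = 0.2051
ln(S/K) + (r − q + σ²/2)T = ln(470/430) + (0.017 − 0.037 + 0.29²/2)·0.5 = 0.0889 + 0.0110 = 0.1000
d₁ = 0.1000 / 0.2051 = 0.4875 ≈ 0.49
N(d₁) = N(0.49) = 0.6879
Δ_call = e^(−qT)·N(d₁) = 0.9817·0.6879 = 0.6753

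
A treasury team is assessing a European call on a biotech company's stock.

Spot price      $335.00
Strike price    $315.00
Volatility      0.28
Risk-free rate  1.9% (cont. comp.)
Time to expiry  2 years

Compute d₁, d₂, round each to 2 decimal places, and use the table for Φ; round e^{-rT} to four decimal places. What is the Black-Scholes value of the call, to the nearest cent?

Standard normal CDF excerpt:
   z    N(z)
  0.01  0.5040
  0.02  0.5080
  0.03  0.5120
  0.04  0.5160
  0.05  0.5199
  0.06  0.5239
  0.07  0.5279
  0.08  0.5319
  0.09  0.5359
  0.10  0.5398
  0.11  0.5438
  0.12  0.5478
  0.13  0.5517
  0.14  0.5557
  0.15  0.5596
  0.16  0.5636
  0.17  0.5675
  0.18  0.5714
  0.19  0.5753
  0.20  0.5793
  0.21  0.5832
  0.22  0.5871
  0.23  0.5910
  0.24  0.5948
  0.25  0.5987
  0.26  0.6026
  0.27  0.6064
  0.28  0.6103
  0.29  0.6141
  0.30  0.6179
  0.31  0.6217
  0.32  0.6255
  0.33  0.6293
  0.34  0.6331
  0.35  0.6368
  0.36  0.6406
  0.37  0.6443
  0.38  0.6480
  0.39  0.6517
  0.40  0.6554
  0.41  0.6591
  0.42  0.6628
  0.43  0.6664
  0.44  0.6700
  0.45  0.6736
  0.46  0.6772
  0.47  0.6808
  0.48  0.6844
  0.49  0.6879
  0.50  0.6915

$68.00

σ√T = 0.28·√2 = 0.3960
d₁ = [ln(335/315) + (0.019 + 0.28²/2)·2] / 0.3960 = [0.0616 + 0.1164] / 0.3960 = 0.4494 which rounds to 0.45
d₂ = d₁ − σ√T = 0.4494 − 0.3960 = 0.0534 which rounds to 0.05
e^(−rT) = e^(−0.019·2) = 0.9627
C = 335·N(0.45) − 315·0.9627·N(0.05) = 335·0.6736 − 315·0.9627·0.5199 = 225.6560 − 157.6599 = 67.9961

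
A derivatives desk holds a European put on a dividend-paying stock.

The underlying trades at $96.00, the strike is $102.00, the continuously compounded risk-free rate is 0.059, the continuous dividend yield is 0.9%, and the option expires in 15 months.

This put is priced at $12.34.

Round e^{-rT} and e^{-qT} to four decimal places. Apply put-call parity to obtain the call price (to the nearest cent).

$12.52

exp(−qT) = exp(−0.009·1.25) = 0.9888;  exp(−rT) = exp(−0.059·1.25) = 0.9289
Put-call parity: C − P = S·e^(−qT) − K·e^(−rT) = 96·0.9888 − 102·0.9289 = 94.9248 − 94.7478 = 0.1770
C = P + (C − P) = 12.34 + (0.1770) = 12.5170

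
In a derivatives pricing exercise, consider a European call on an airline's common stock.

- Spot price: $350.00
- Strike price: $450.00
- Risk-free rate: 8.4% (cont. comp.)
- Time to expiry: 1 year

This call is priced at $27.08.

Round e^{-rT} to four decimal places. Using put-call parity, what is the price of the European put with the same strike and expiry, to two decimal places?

$90.81

exp(−rT) = exp(−0.084·1) = 0.9194
Put-call parity: C − P = S − K·e^(−rT) = 350 − 450·0.9194 = 350 − 413.7300 = -63.7300
P = C − (C − P) = 27.08 − (-63.7300) = 90.8100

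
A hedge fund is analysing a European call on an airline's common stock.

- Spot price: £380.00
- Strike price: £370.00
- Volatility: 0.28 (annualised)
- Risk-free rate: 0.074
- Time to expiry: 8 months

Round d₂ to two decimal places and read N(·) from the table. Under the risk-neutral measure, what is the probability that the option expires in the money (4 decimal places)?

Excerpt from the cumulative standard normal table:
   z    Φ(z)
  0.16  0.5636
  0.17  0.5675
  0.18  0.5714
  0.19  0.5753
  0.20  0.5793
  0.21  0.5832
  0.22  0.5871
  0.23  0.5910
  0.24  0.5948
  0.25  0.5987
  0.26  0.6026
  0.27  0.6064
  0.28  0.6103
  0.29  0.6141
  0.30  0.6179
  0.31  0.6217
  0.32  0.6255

0.5871

σ√T = 0.28 × 0.8165 = 0.2286
d₁ = [ln(380/370) + (0.074 + ½·0.28²)·0.6667] / (σ√T) = (0.0267 + 0.0755) / 0.2286 = 0.4467 ⇒ 0.45
d₂ = 0.4467 − 0.2286 = 0.2181 ⇒ 0.22
Pr(exercise) under Q = N(d₂) = 0.5871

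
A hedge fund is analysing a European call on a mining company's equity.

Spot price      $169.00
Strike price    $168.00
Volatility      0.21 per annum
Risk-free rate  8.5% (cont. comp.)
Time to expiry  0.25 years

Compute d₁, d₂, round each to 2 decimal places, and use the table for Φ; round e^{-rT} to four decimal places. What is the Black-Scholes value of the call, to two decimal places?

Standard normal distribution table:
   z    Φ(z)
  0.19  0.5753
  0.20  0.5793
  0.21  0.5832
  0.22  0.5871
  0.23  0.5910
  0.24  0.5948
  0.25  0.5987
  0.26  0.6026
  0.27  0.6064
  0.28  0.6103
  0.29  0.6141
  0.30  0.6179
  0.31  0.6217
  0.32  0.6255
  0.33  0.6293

$9.15

σ√T = 0.21·√0.25 = 0.1050
ln(S/K) + (r + σ²/2)T = ln(169/168) + (0.085 + 0.21²/2)·0.25 = 0.0059 + 0.0268 = 0.0327
d₁ = 0.0327 / 0.1050 = 0.3114 ⇒ 0.31
d₂ = d₁ − σ√T = 0.3114 − 0.1050 = 0.2064 ⇒ 0.21
exp(−rT) = exp(−0.085·0.25) = 0.9790
C = 169·N(0.31) − 168·0.9790·N(0.21) = 169·0.6217 − 168·0.9790·0.5832 = 105.0673 − 95.9201 = 9.1472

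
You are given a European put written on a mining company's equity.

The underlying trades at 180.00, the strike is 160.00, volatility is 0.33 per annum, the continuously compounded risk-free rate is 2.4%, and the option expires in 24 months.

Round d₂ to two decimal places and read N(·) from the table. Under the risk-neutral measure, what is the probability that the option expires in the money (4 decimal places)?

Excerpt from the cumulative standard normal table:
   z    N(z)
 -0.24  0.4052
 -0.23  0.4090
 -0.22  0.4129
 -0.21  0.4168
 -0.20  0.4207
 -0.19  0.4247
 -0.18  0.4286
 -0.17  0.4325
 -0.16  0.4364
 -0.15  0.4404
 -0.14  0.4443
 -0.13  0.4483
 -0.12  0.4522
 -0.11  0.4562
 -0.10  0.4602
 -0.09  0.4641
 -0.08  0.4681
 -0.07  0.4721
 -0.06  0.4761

T = 2;  σ√T = 0.4667
d₁ = [ln(180/160) + (0.024 + ½·0.33²)·2] / (σ√T) = (0.1178 + 0.1569) / 0.4667 = 0.5886 ≈ 0.59
d₂ = 0.5886 − 0.4667 = 0.1219 ≈ 0.12
Pr(exercise) under Q = N(−d₂) = N(-0.12) = 0.4522

0.4522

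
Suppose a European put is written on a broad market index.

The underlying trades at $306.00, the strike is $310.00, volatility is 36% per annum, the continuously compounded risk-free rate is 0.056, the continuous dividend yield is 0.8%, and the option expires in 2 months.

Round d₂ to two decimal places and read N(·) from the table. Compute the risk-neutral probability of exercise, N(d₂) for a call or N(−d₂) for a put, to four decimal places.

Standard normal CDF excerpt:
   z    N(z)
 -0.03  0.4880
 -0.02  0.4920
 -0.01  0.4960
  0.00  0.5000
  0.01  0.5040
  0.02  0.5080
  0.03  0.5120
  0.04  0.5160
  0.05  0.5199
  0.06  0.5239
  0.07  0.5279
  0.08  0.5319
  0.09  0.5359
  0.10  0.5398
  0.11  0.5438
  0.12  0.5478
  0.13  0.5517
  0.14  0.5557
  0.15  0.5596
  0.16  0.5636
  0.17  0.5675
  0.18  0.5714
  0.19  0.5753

T = 0.1667;  σ√T = 0.1470
d₁ = [ln(306/310) + (0.056 − 0.008 + 0.36²/2)·0.1667] / 0.1470 = [-0.0130 + 0.0188] / 0.1470 = 0.0396 which rounds to 0.04
d₂ = d₁ − σ√T = 0.0396 − 0.1470 = -0.1074 which rounds to -0.11
Risk-neutral Pr[S_T < K] = N(−d₂) = N(0.11) = 0.5438

0.5438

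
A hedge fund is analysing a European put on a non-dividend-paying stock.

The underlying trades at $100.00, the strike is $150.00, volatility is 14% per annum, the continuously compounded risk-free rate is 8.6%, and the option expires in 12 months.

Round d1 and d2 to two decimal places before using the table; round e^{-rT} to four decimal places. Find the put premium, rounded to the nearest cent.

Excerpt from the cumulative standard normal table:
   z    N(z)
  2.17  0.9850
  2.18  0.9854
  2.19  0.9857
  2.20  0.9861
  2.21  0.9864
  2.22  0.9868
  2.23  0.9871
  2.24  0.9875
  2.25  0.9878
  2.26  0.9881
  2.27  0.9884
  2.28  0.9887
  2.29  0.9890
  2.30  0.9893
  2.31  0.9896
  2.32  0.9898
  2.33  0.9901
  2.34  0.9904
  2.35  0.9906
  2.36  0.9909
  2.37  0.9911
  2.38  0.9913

$37.71

T = 1;  σ√T = 0.1400
ln(S/K) + (r + σ²/2)T = ln(100/150) + (0.086 + 0.14²/2)·1 = -0.4055 + 0.0958 = -0.3097
d₁ = -0.3097 / 0.1400 = -2.2119 which rounds to -2.21
d₂ = d₁ − σ√T = -2.2119 − 0.1400 = -2.3519 which rounds to -2.35
e^(−rT) = e^(−0.086·1) = 0.9176
P = 150·0.9176·N(2.35) − 100·N(2.21) = 150·0.9176·0.9906 − 100·0.9864 = 136.3462 − 98.6400 = 37.7062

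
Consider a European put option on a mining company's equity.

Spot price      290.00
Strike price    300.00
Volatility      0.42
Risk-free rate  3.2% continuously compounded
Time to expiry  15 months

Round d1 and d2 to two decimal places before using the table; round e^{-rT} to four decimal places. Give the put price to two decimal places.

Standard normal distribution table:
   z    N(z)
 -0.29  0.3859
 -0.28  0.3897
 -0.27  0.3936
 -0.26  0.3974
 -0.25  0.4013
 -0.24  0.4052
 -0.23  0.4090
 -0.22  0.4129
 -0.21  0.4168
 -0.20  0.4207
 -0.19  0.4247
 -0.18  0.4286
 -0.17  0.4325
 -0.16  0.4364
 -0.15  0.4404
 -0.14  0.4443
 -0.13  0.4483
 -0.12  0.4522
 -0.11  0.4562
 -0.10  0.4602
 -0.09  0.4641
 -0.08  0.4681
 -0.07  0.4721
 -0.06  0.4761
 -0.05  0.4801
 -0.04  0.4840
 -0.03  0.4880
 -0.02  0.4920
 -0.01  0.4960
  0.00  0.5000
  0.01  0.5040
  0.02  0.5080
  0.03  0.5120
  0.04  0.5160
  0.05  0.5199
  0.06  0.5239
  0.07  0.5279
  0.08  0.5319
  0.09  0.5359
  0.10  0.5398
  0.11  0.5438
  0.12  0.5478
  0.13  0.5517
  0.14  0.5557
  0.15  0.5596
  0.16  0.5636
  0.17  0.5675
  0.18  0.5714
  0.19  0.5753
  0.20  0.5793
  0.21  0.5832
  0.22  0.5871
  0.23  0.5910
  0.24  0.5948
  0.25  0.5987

σ√T = 0.42·√1.25 = 0.4696
d₁ = [ln(290/300) + (0.032 + ½·0.42²)·1.25] / (σ√T) = (-0.0339 + 0.1502) / 0.4696 = 0.2478 → 0.25
d₂ = 0.2478 − 0.4696 = -0.2218 → -0.22
exp(−rT) = exp(−0.032·1.25) = 0.9608
N(−d₂) = N(0.22) = 0.5871;  N(−d₁) = N(-0.25) = 0.4013
P = 300·0.9608·0.5871 − 290·0.4013 = 169.2257 − 116.3770 = 52.8487

52.85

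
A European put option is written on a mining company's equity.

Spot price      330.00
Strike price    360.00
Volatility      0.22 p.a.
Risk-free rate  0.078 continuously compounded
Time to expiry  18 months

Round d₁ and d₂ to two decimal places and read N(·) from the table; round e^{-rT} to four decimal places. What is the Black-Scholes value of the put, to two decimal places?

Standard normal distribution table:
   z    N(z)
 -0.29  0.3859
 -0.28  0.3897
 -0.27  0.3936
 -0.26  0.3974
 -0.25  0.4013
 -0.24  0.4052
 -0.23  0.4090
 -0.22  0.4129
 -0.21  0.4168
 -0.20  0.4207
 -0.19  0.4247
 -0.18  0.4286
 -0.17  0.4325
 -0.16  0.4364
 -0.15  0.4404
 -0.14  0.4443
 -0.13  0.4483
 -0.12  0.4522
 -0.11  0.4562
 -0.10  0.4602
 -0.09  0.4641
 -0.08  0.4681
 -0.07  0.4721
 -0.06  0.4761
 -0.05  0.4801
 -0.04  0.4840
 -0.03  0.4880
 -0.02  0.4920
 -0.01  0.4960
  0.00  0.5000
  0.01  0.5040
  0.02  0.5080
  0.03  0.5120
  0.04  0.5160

σ√T = 0.22 × 1.2247 = 0.2694
d₁ = [ln(330/360) + (0.078 + 0.22²/2)·1.5] / 0.2694 = [-0.0870 + 0.1533] / 0.2694 = 0.2460 ⇒ 0.25
d₂ = d₁ − σ√T = 0.2460 − 0.2694 = -0.0234 ⇒ -0.02
exp(−rT) = exp(−0.078·1.5) = 0.8896
N(−d₂) = N(0.02) = 0.5080;  N(−d₁) = N(-0.25) = 0.4013
P = 360·0.8896·0.5080 − 330·0.4013 = 162.6900 − 132.4290 = 30.2610

30.26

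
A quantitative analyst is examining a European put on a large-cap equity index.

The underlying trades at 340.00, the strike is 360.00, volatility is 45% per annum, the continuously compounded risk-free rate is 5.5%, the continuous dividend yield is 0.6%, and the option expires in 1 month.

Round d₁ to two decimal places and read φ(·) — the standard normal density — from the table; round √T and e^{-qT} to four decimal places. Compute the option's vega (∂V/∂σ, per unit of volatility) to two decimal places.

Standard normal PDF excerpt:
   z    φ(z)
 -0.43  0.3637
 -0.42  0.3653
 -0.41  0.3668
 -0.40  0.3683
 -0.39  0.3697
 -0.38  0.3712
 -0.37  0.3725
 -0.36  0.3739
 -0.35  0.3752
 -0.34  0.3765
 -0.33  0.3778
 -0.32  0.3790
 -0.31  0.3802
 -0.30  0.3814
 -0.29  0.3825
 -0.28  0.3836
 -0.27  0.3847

36.94

σ√T = 0.45·√0.08333 = 0.1299
d₁ = [ln(340/360) + (0.055 − 0.006 + 0.45²/2)·0.08333] / 0.1299 = [-0.0572 + 0.0125] / 0.1299 = -0.3436 → -0.34
√T = √0.08333 = 0.2887
φ(d₁) = φ(-0.34) = 0.3765
exp(−qT) = exp(−0.006·0.08333) = 0.9995
vega = S·exp(−qT)·φ(d₁)·√T = 340·0.9995·0.3765·0.2887 = 36.9380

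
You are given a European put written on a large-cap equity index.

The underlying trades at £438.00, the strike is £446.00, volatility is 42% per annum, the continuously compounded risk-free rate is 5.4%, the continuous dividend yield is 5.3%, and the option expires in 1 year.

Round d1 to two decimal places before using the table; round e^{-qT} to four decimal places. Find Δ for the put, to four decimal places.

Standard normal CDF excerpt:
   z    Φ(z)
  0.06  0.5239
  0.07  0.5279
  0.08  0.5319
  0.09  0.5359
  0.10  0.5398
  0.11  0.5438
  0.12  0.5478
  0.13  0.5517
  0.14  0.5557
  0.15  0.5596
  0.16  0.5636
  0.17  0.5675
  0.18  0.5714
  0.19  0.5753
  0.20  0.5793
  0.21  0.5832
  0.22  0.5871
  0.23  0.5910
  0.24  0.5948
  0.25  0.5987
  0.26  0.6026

-0.4102

σ√T = 0.42 × 1.0000 = 0.4200
d₁ = [ln(438/446) + (0.054 − 0.053 + 0.42²/2)·1] / 0.4200 = [-0.0181 + 0.0892] / 0.4200 = 0.1693 ≈ 0.17
N(d₁) = N(0.17) = 0.5675
Δ_put = e^(−qT)·(N(d₁) − 1) = 0.9484·(0.5675 − 1) = -0.4102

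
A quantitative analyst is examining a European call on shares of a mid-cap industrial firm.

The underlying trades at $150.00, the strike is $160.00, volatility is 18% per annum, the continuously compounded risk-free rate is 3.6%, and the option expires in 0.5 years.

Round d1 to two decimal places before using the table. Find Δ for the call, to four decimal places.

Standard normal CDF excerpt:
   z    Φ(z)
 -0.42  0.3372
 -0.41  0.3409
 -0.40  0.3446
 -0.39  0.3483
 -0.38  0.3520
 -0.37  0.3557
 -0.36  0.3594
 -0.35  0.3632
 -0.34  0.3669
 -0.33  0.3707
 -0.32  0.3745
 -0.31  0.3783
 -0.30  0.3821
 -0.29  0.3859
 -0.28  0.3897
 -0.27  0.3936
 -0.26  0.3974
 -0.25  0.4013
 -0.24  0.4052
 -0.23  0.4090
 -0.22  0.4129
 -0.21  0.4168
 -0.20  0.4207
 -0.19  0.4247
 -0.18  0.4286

σ√T = 0.18·√0.5 = 0.1273
d₁ = [ln(150/160) + (0.036 + 0.18²/2)·0.5] / 0.1273 = [-0.0645 + 0.0261] / 0.1273 = -0.3020 → -0.30
N(d₁) = N(-0.30) = 0.3821
Δ_call = N(d₁) = 0.3821

0.3821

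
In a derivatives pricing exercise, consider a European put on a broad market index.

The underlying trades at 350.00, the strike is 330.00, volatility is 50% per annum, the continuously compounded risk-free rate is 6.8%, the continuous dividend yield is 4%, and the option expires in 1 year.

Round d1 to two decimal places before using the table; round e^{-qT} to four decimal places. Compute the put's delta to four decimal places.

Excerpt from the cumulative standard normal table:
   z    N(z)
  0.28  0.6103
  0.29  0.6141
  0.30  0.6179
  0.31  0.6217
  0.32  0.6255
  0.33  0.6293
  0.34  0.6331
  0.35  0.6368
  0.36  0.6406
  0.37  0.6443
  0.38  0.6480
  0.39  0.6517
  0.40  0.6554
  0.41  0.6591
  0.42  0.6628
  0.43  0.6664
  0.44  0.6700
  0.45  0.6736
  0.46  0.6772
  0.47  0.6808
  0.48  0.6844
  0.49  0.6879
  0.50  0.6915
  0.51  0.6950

-0.3240

T = 1;  σ√T = 0.5000
d₁ = [ln(350/330) + (0.068 − 0.04 + ½·0.5²)·1] / (σ√T) = (0.0588 + 0.1530) / 0.5000 = 0.4237 which rounds to 0.42
N(d₁) = N(0.42) = 0.6628
Δ_put = e^(−qT)·(N(d₁) − 1) = 0.9608·(0.6628 − 1) = -0.3240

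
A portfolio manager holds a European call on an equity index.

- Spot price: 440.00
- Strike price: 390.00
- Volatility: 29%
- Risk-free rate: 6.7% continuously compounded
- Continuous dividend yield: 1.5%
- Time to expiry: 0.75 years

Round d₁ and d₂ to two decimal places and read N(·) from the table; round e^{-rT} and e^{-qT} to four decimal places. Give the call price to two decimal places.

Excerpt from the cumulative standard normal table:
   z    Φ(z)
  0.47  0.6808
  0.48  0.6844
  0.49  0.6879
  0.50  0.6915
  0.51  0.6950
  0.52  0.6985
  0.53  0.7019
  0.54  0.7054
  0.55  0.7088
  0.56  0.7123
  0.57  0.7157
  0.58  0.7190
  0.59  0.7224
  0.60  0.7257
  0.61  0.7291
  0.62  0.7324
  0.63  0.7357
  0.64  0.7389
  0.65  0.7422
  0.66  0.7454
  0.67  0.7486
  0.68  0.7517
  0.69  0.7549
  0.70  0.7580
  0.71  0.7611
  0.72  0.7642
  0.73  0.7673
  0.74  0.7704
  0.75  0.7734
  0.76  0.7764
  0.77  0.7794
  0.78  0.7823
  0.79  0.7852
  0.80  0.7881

σ√T = 0.29 × 0.8660 = 0.2511
ln(S/K) + (r − q + σ²/2)T = ln(440/390) + (0.067 − 0.015 + 0.29²/2)·0.75 = 0.1206 + 0.0705 = 0.1912
d₁ = 0.1912 / 0.2511 = 0.7612 → 0.76
d₂ = d₁ − σ√T = 0.7612 − 0.2511 = 0.5100 → 0.51
exp(−qT) = exp(−0.015·0.75) = 0.9888;  exp(−rT) = exp(−0.067·0.75) = 0.9510
C = 440·0.9888·N(0.76) − 390·0.9510·N(0.51) = 440·0.9888·0.7764 − 390·0.9510·0.6950 = 337.7899 − 257.7685 = 80.0214

80.02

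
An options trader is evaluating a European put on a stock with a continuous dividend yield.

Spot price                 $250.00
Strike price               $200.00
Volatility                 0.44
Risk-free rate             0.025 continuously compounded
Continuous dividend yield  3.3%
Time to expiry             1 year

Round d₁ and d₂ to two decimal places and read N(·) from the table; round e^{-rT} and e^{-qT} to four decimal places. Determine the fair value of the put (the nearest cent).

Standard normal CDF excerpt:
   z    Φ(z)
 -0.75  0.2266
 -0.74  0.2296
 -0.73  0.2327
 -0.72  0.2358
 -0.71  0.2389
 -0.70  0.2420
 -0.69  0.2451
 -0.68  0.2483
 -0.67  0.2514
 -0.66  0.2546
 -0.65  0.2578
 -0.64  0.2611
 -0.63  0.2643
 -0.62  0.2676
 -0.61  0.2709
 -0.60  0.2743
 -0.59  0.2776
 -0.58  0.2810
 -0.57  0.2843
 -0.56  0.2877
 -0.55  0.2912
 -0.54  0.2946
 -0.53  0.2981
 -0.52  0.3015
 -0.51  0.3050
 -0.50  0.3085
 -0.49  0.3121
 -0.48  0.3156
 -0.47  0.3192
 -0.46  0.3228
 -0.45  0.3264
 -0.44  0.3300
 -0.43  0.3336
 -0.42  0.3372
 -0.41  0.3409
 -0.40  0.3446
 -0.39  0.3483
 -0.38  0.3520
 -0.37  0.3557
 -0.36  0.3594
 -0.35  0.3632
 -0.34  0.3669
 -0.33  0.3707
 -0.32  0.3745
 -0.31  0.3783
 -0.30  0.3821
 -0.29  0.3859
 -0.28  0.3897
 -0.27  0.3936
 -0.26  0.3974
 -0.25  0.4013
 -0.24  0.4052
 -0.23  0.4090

$18.99

σ√T = 0.44 × 1.0000 = 0.4400
d₁ = [ln(250/200) + (0.025 − 0.033 + ½·0.44²)·1] / (σ√T) = (0.2231 + 0.0888) / 0.4400 = 0.7090 which rounds to 0.71
d₂ = 0.7090 − 0.4400 = 0.2690 which rounds to 0.27
e^(−qT) = e^(−0.033·1) = 0.9675;  e^(−rT) = e^(−0.025·1) = 0.9753
P = 200·0.9753·N(-0.27) − 250·0.9675·N(-0.71) = 200·0.9753·0.3936 − 250·0.9675·0.2389 = 76.7756 − 57.7839 = 18.9917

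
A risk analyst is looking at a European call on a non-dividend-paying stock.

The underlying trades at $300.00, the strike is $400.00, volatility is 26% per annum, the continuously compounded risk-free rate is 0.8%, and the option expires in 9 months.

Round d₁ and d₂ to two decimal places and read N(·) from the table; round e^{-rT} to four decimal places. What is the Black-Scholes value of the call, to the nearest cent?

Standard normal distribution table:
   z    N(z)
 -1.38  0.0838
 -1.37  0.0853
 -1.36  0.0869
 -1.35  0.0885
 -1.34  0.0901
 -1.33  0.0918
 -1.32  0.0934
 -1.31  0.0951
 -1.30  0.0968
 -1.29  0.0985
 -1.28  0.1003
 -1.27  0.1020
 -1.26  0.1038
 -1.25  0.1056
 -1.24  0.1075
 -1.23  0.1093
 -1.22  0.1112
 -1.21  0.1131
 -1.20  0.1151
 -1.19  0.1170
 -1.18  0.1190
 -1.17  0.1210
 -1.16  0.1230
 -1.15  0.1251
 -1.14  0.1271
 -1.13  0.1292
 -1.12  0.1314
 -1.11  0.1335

T = 0.75;  σ√T = 0.2252
d₁ = [ln(300/400) + (0.008 + ½·0.26²)·0.75] / (σ√T) = (-0.2877 + 0.0314) / 0.2252 = -1.1384 ⇒ -1.14
d₂ = -1.1384 − 0.2252 = -1.3636 ⇒ -1.36
exp(−rT) = exp(−0.008·0.75) = 0.9940
N(d₁) = N(-1.14) = 0.1271;  N(d₂) = N(-1.36) = 0.0869
C = 300·0.1271 − 400·0.9940·0.0869 = 38.1300 − 34.5514 = 3.5786

$3.58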